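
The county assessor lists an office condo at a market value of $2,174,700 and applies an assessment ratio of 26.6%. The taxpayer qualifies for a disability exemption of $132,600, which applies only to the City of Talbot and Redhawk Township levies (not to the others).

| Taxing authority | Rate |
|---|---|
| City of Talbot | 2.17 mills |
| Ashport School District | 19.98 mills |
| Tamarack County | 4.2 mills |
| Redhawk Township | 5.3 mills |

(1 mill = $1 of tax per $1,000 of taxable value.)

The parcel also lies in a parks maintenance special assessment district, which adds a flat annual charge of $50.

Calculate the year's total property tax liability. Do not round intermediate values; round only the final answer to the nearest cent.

Assessed value = $2,174,700 × 0.266 = $578,470.2
City of Talbot: ($578,470.2 − $132,600) × 0.00217 = $445,870.2 × 0.00217 = $967.538334
Ashport School District: $578,470.2 × 0.01998 = $11,557.834596
Tamarack County: $578,470.2 × 0.0042 = $2,429.57484
Redhawk Township: ($578,470.2 − $132,600) × 0.0053 = $445,870.2 × 0.0053 = $2,363.11206
Levies subtotal = $17,318.05983
Total = $17,318.05983 + $50 = $17,368.05983

$17,368.06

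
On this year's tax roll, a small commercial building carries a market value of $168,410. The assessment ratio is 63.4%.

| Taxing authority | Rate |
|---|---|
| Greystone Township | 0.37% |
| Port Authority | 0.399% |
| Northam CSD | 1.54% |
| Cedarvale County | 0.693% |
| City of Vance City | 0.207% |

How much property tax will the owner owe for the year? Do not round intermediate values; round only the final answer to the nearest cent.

$3,426.31

Assessed value = $168,410 × 0.634 = $106,771.94
Greystone Township: $106,771.94 × 0.0037 = $395.056178
Port Authority: $106,771.94 × 0.00399 = $426.0200406
Northam CSD: $106,771.94 × 0.0154 = $1,644.287876
Cedarvale County: $106,771.94 × 0.00693 = $739.9295442
City of Vance City: $106,771.94 × 0.00207 = $221.0179158
Total = $395.056178 + $426.0200406 + $1,644.287876 + $739.9295442 + $221.0179158 = $3,426.3115546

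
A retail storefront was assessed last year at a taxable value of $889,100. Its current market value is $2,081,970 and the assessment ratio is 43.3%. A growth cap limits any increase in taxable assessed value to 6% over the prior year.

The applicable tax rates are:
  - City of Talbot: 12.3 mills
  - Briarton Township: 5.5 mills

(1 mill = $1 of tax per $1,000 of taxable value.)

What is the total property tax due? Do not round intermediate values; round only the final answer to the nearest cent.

$16,046.58

Uncapped assessed value = $2,081,970 × 0.433 = $901,493.01
Cap limit = $889,100 × 1.06 = $942,446
Taxable assessed value = min($901,493.01, $942,446) = $901,493.01 (cap does not bind)
City of Talbot: $901,493.01 × 0.0123 = $11,088.364023
Briarton Township: $901,493.01 × 0.0055 = $4,958.211555
Total = $16,046.575578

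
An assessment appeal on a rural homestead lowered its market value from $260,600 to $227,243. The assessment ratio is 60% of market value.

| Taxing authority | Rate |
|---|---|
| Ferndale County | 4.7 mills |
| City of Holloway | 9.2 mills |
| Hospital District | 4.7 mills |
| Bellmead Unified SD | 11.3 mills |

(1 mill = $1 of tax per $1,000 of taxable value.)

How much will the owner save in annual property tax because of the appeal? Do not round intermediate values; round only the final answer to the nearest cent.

$598.42

Old assessed value = $260,600 × 0.6 = $156,360
New assessed value = $227,243 × 0.6 = $136,345.8
Combined rate = 0.0047 + 0.0092 + 0.0047 + 0.0113 = 0.0299
Old tax = $156,360 × 0.0299 = $4,675.164
New tax = $136,345.8 × 0.0299 = $4,076.73942
Reduction = $4,675.164 − $4,076.73942 = $598.42458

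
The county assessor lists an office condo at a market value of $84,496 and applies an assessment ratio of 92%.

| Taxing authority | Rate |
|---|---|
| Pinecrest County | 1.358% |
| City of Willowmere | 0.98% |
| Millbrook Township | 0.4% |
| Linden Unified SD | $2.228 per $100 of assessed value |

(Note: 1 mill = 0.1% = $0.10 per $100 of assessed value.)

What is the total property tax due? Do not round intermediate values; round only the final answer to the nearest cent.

$3,860.39

Assessed value = $84,496 × 0.92 = $77,736.32
Pinecrest County: $77,736.32 × 0.01358 = $1,055.6592256
City of Willowmere: $77,736.32 × 0.0098 = $761.815936
Millbrook Township: $77,736.32 × 0.004 = $310.94528
Linden Unified SD: $77,736.32 × 0.02228 = $1,731.9652096
Total = $3,860.3856512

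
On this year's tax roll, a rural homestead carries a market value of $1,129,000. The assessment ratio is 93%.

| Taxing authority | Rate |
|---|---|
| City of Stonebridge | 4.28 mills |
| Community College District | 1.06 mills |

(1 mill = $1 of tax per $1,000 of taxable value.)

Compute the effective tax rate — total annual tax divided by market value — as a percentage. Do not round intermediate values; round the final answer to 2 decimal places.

0.50%

Assessed value = $1,129,000 × 0.93 = $1,049,970
City of Stonebridge: $1,049,970 × 0.00428 = $4,493.8716
Community College District: $1,049,970 × 0.00106 = $1,112.9682
Total tax = $5,606.8398
Effective rate = $5,606.8398 ÷ $1,129,000 = 0.50% of market value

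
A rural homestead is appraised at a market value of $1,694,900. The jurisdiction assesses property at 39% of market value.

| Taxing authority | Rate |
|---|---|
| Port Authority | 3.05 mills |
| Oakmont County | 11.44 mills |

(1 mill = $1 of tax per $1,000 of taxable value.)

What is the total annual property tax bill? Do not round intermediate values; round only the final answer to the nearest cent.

Assessed value = $1,694,900 × 0.39 = $661,011
Port Authority: $661,011 × 0.00305 = $2,016.08355
Oakmont County: $661,011 × 0.01144 = $7,561.96584
Total = $2,016.08355 + $7,561.96584 = $9,578.04939

$9,578.05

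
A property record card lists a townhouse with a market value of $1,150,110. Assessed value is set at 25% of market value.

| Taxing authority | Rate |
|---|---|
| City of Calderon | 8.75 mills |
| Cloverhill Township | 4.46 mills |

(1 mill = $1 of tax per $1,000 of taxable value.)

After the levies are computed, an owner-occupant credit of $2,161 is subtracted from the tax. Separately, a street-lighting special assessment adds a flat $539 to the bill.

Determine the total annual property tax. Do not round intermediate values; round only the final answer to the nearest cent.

Assessed value = $1,150,110 × 0.25 = $287,527.5
City of Calderon: $287,527.5 × 0.00875 = $2,515.865625
Cloverhill Township: $287,527.5 × 0.00446 = $1,282.37265
Levies subtotal = $3,798.238275
After credit = $3,798.238275 − $2,161 = $1,637.238275
Total = $1,637.238275 + $539 = $2,176.238275

$2,176.24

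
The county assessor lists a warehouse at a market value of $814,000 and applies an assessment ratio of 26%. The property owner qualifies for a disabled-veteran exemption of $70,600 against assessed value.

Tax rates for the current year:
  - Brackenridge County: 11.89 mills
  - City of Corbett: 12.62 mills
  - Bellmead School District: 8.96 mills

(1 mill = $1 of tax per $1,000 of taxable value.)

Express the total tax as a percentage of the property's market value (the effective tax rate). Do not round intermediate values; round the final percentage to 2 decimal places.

0.58%

Assessed value = $814,000 × 0.26 = $211,640
Taxable value = $211,640 − $70,600 = $141,040
Brackenridge County: $141,040 × 0.01189 = $1,676.9656
City of Corbett: $141,040 × 0.01262 = $1,779.9248
Bellmead School District: $141,040 × 0.00896 = $1,263.7184
Total tax = $4,720.6088
Effective rate = $4,720.6088 ÷ $814,000 = 0.58% of market value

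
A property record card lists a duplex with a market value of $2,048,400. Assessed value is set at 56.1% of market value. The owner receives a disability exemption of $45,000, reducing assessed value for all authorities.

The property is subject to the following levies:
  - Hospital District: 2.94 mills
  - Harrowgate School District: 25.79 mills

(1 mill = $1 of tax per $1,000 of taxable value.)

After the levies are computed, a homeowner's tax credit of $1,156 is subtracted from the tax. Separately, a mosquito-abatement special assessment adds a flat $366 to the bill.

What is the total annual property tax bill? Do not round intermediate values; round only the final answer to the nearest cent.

$30,932.30

Assessed value = $2,048,400 × 0.561 = $1,149,152.4
Taxable value = $1,149,152.4 − $45,000 = $1,104,152.4
Hospital District: $1,104,152.4 × 0.00294 = $3,246.208056
Harrowgate School District: $1,104,152.4 × 0.02579 = $28,476.090396
Levies subtotal = $31,722.298452
After credit = $31,722.298452 − $1,156 = $30,566.298452
Total = $30,566.298452 + $366 = $30,932.298452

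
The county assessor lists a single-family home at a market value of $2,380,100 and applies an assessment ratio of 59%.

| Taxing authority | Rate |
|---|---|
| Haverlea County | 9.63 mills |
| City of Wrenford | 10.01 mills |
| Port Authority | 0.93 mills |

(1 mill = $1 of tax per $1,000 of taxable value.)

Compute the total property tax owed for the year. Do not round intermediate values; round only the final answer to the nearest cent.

$28,885.61

Assessed value = $2,380,100 × 0.59 = $1,404,259
Haverlea County: $1,404,259 × 0.00963 = $13,523.01417
City of Wrenford: $1,404,259 × 0.01001 = $14,056.63259
Port Authority: $1,404,259 × 0.00093 = $1,305.96087
Total = $13,523.01417 + $14,056.63259 + $1,305.96087 = $28,885.60763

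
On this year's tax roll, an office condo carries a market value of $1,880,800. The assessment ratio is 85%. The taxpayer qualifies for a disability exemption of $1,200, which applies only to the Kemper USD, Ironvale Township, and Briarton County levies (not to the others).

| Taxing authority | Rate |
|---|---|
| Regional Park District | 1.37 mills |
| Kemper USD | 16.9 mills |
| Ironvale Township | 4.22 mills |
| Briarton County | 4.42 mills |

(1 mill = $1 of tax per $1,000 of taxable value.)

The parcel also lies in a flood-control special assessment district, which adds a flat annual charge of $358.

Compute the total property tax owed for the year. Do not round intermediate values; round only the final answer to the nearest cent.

Assessed value = $1,880,800 × 0.85 = $1,598,680
Regional Park District: $1,598,680 × 0.00137 = $2,190.1916
Kemper USD: ($1,598,680 − $1,200) × 0.0169 = $1,597,480 × 0.0169 = $26,997.412
Ironvale Township: ($1,598,680 − $1,200) × 0.00422 = $1,597,480 × 0.00422 = $6,741.3656
Briarton County: ($1,598,680 − $1,200) × 0.00442 = $1,597,480 × 0.00442 = $7,060.8616
Levies subtotal = $42,989.8308
Total = $42,989.8308 + $358 = $43,347.8308

$43,347.83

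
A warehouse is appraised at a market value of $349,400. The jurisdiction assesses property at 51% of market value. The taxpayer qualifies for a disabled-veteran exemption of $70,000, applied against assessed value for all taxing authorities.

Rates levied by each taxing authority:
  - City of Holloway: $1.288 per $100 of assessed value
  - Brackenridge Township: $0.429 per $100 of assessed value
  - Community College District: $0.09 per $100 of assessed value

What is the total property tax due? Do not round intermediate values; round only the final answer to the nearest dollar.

Assessed value = $349,400 × 0.51 = $178,194
Taxable value = $178,194 − $70,000 = $108,194
City of Holloway: $108,194 × 0.01288 = $1,393.53872
Brackenridge Township: $108,194 × 0.00429 = $464.15226
Community College District: $108,194 × 0.0009 = $97.3746
Total = $1,393.53872 + $464.15226 + $97.3746 = $1,955.06558

$1,955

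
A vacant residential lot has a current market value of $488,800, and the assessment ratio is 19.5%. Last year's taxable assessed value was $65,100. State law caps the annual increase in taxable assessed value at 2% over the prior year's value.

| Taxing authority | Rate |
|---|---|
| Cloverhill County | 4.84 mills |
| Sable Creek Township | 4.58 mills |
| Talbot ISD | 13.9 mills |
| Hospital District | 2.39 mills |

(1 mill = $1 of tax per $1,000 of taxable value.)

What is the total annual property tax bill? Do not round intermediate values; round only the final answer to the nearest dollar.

Uncapped assessed value = $488,800 × 0.195 = $95,316
Cap limit = $65,100 × 1.02 = $66,402
Taxable assessed value = min($95,316, $66,402) = $66,402 (cap binds)
Cloverhill County: $66,402 × 0.00484 = $321.38568
Sable Creek Township: $66,402 × 0.00458 = $304.12116
Talbot ISD: $66,402 × 0.0139 = $922.9878
Hospital District: $66,402 × 0.00239 = $158.70078
Total = $1,707.19542

$1,707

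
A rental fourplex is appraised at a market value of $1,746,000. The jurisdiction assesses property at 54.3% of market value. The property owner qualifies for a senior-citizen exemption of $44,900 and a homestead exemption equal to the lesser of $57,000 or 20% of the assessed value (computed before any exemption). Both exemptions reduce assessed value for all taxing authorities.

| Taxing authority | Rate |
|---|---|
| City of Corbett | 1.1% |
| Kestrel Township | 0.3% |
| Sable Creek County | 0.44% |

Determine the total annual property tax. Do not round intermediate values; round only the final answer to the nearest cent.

$15,569.68

Assessed value = $1,746,000 × 0.543 = $948,078
Homestead exemption = min($57,000, 20% × $948,078) = min($57,000, $189,615.6) = $57,000 (dollar cap binds)
Taxable value = $948,078 − $44,900 − $57,000 = $846,178
City of Corbett: $846,178 × 0.011 = $9,307.958
Kestrel Township: $846,178 × 0.003 = $2,538.534
Sable Creek County: $846,178 × 0.0044 = $3,723.1832
Total = $15,569.6752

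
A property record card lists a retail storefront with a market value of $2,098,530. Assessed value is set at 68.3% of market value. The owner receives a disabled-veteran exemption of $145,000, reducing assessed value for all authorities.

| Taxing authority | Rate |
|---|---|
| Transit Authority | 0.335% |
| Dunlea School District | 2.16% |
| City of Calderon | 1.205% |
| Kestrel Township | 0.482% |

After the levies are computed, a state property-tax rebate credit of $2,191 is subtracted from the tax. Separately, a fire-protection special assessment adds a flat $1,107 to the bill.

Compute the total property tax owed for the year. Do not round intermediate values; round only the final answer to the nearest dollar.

$52,793

Assessed value = $2,098,530 × 0.683 = $1,433,295.99
Taxable value = $1,433,295.99 − $145,000 = $1,288,295.99
Transit Authority: $1,288,295.99 × 0.00335 = $4,315.7915665
Dunlea School District: $1,288,295.99 × 0.0216 = $27,827.193384
City of Calderon: $1,288,295.99 × 0.01205 = $15,523.9666795
Kestrel Township: $1,288,295.99 × 0.00482 = $6,209.5866718
Levies subtotal = $53,876.5383018
After credit = $53,876.5383018 − $2,191 = $51,685.5383018
Total = $51,685.5383018 + $1,107 = $52,792.5383018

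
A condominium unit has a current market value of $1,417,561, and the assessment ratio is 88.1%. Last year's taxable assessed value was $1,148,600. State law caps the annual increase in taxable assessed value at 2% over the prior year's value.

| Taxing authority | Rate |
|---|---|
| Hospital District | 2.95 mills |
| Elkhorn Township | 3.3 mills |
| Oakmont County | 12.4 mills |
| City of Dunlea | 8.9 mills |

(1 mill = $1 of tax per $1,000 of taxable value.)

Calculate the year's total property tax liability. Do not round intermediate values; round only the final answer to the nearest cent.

Uncapped assessed value = $1,417,561 × 0.881 = $1,248,871.241
Cap limit = $1,148,600 × 1.02 = $1,171,572
Taxable assessed value = min($1,248,871.241, $1,171,572) = $1,171,572 (cap binds)
Hospital District: $1,171,572 × 0.00295 = $3,456.1374
Elkhorn Township: $1,171,572 × 0.0033 = $3,866.1876
Oakmont County: $1,171,572 × 0.0124 = $14,527.4928
City of Dunlea: $1,171,572 × 0.0089 = $10,426.9908
Total = $32,276.8086

$32,276.81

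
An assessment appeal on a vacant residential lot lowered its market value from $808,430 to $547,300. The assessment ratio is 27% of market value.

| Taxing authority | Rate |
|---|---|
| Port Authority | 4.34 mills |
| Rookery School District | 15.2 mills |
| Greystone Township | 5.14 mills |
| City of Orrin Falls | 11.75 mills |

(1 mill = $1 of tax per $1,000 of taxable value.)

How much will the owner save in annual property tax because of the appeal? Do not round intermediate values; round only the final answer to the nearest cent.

Old assessed value = $808,430 × 0.27 = $218,276.1
New assessed value = $547,300 × 0.27 = $147,771
Combined rate = 0.00434 + 0.0152 + 0.00514 + 0.01175 = 0.03643
Old tax = $218,276.1 × 0.03643 = $7,951.798323
New tax = $147,771 × 0.03643 = $5,383.29753
Reduction = $7,951.798323 − $5,383.29753 = $2,568.500793

$2,568.50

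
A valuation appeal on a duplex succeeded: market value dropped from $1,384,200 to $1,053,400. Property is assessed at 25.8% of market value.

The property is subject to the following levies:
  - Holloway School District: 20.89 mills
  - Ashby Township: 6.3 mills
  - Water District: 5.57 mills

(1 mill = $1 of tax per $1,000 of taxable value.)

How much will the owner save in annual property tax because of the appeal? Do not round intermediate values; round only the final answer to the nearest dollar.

Old assessed value = $1,384,200 × 0.258 = $357,123.6
New assessed value = $1,053,400 × 0.258 = $271,777.2
Combined rate = 0.02089 + 0.0063 + 0.00557 = 0.03276
Old tax = $357,123.6 × 0.03276 = $11,699.369136
New tax = $271,777.2 × 0.03276 = $8,903.421072
Reduction = $11,699.369136 − $8,903.421072 = $2,795.948064

$2,796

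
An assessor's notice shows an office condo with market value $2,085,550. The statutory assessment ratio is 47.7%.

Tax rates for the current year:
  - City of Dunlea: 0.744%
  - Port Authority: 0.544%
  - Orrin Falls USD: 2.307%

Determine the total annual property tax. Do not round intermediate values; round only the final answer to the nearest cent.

Assessed value = $2,085,550 × 0.477 = $994,807.35
City of Dunlea: $994,807.35 × 0.00744 = $7,401.366684
Port Authority: $994,807.35 × 0.00544 = $5,411.751984
Orrin Falls USD: $994,807.35 × 0.02307 = $22,950.2055645
Total = $7,401.366684 + $5,411.751984 + $22,950.2055645 = $35,763.3242325

$35,763.32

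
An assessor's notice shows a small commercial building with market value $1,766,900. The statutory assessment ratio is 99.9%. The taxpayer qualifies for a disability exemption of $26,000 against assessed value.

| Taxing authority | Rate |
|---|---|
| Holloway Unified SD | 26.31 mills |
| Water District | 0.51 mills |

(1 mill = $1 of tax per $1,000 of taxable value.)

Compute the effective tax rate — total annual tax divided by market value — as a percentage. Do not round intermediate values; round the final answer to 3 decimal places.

Assessed value = $1,766,900 × 0.999 = $1,765,133.1
Taxable value = $1,765,133.1 − $26,000 = $1,739,133.1
Holloway Unified SD: $1,739,133.1 × 0.02631 = $45,756.591861
Water District: $1,739,133.1 × 0.00051 = $886.957881
Total tax = $46,643.549742
Effective rate = $46,643.549742 ÷ $1,766,900 = 2.640% of market value

2.640%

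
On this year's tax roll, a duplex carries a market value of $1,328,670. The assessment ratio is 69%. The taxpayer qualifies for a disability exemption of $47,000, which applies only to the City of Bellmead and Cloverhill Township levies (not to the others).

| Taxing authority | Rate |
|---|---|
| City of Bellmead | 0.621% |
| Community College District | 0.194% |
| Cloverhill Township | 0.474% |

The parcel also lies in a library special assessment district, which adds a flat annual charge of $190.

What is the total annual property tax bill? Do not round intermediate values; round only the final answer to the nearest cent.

$11,492.67

Assessed value = $1,328,670 × 0.69 = $916,782.3
City of Bellmead: ($916,782.3 − $47,000) × 0.00621 = $869,782.3 × 0.00621 = $5,401.348083
Community College District: $916,782.3 × 0.00194 = $1,778.557662
Cloverhill Township: ($916,782.3 − $47,000) × 0.00474 = $869,782.3 × 0.00474 = $4,122.768102
Levies subtotal = $11,302.673847
Total = $11,302.673847 + $190 = $11,492.673847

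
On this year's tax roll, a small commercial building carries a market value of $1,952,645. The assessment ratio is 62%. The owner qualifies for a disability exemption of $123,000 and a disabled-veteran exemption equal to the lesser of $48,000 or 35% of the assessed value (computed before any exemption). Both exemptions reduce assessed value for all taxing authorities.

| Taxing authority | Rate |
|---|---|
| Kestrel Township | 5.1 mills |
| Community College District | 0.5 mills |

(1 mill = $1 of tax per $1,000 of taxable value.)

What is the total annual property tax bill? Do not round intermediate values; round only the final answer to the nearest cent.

Assessed value = $1,952,645 × 0.62 = $1,210,639.9
Disabled-veteran exemption = min($48,000, 35% × $1,210,639.9) = min($48,000, $423,723.965) = $48,000 (dollar cap binds)
Taxable value = $1,210,639.9 − $123,000 − $48,000 = $1,039,639.9
Kestrel Township: $1,039,639.9 × 0.0051 = $5,302.16349
Community College District: $1,039,639.9 × 0.0005 = $519.81995
Total = $5,821.98344

$5,821.98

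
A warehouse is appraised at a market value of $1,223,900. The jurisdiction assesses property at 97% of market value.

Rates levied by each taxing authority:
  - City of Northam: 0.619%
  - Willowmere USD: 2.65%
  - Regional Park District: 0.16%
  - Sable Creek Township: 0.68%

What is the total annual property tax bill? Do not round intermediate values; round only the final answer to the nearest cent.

Assessed value = $1,223,900 × 0.97 = $1,187,183
City of Northam: $1,187,183 × 0.00619 = $7,348.66277
Willowmere USD: $1,187,183 × 0.0265 = $31,460.3495
Regional Park District: $1,187,183 × 0.0016 = $1,899.4928
Sable Creek Township: $1,187,183 × 0.0068 = $8,072.8444
Total = $7,348.66277 + $31,460.3495 + $1,899.4928 + $8,072.8444 = $48,781.34947

$48,781.35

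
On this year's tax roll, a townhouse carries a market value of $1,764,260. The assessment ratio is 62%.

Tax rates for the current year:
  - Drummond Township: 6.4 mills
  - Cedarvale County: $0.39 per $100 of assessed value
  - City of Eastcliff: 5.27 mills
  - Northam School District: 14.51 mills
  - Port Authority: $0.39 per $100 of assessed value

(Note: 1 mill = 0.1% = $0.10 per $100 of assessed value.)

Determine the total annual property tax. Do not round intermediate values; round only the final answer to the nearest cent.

Assessed value = $1,764,260 × 0.62 = $1,093,841.2
Drummond Township: $1,093,841.2 × 0.0064 = $7,000.58368
Cedarvale County: $1,093,841.2 × 0.0039 = $4,265.98068
City of Eastcliff: $1,093,841.2 × 0.00527 = $5,764.543124
Northam School District: $1,093,841.2 × 0.01451 = $15,871.635812
Port Authority: $1,093,841.2 × 0.0039 = $4,265.98068
Total = $37,168.723976

$37,168.72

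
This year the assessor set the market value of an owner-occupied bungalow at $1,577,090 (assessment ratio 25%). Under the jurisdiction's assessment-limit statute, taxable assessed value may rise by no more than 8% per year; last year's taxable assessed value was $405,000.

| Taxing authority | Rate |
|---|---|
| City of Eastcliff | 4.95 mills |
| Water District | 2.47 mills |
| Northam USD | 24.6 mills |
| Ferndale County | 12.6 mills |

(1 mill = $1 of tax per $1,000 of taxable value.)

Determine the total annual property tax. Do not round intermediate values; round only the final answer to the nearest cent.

$17,592.44

Uncapped assessed value = $1,577,090 × 0.25 = $394,272.5
Cap limit = $405,000 × 1.08 = $437,400
Taxable assessed value = min($394,272.5, $437,400) = $394,272.5 (cap does not bind)
City of Eastcliff: $394,272.5 × 0.00495 = $1,951.648875
Water District: $394,272.5 × 0.00247 = $973.853075
Northam USD: $394,272.5 × 0.0246 = $9,699.1035
Ferndale County: $394,272.5 × 0.0126 = $4,967.8335
Total = $17,592.43895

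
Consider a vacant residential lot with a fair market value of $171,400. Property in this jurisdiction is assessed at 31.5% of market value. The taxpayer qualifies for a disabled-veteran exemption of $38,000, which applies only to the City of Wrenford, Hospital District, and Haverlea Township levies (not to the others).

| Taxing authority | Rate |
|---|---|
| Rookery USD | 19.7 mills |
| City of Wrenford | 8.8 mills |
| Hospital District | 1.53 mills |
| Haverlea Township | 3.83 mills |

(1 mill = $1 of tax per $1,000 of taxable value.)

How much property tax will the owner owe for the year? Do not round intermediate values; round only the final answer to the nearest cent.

$1,290.06

Assessed value = $171,400 × 0.315 = $53,991
Rookery USD: $53,991 × 0.0197 = $1,063.6227
City of Wrenford: ($53,991 − $38,000) × 0.0088 = $15,991 × 0.0088 = $140.7208
Hospital District: ($53,991 − $38,000) × 0.00153 = $15,991 × 0.00153 = $24.46623
Haverlea Township: ($53,991 − $38,000) × 0.00383 = $15,991 × 0.00383 = $61.24553
Total = $1,290.05526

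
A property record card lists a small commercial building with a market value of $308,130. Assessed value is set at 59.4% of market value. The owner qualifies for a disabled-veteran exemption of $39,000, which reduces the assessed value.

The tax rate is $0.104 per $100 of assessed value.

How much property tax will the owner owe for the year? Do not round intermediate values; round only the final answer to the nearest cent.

$149.79

Assessed value = $308,130 × 0.594 = $183,029.22
Taxable value = $183,029.22 − $39,000 = $144,029.22
Tax = $144,029.22 × 0.00104 = $149.7903888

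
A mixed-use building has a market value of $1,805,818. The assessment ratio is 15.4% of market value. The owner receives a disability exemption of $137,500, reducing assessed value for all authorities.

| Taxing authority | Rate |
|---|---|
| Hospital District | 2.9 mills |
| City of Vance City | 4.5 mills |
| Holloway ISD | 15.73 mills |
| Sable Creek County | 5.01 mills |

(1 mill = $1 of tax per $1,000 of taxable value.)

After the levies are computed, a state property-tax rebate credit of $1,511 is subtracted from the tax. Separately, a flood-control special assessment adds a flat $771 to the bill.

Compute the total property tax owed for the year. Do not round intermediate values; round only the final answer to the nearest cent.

Assessed value = $1,805,818 × 0.154 = $278,095.972
Taxable value = $278,095.972 − $137,500 = $140,595.972
Hospital District: $140,595.972 × 0.0029 = $407.7283188
City of Vance City: $140,595.972 × 0.0045 = $632.681874
Holloway ISD: $140,595.972 × 0.01573 = $2,211.57463956
Sable Creek County: $140,595.972 × 0.00501 = $704.38581972
Levies subtotal = $3,956.37065208
After credit = $3,956.37065208 − $1,511 = $2,445.37065208
Total = $2,445.37065208 + $771 = $3,216.37065208

$3,216.37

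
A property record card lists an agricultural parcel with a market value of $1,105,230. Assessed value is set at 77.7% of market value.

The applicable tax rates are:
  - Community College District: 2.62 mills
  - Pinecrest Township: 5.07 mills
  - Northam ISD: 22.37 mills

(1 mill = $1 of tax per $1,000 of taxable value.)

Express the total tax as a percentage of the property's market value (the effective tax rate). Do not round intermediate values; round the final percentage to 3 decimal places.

Assessed value = $1,105,230 × 0.777 = $858,763.71
Community College District: $858,763.71 × 0.00262 = $2,249.9609202
Pinecrest Township: $858,763.71 × 0.00507 = $4,353.9320097
Northam ISD: $858,763.71 × 0.02237 = $19,210.5441927
Total tax = $25,814.4371226
Effective rate = $25,814.4371226 ÷ $1,105,230 = 2.336% of market value

2.336%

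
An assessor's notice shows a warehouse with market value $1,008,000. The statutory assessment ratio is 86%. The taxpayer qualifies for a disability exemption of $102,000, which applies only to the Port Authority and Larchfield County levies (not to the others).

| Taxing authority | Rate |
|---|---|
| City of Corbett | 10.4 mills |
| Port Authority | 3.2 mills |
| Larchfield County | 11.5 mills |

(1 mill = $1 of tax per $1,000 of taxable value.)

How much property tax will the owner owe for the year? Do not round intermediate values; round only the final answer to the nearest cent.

$20,259.29

Assessed value = $1,008,000 × 0.86 = $866,880
City of Corbett: $866,880 × 0.0104 = $9,015.552
Port Authority: ($866,880 − $102,000) × 0.0032 = $764,880 × 0.0032 = $2,447.616
Larchfield County: ($866,880 − $102,000) × 0.0115 = $764,880 × 0.0115 = $8,796.12
Total = $20,259.288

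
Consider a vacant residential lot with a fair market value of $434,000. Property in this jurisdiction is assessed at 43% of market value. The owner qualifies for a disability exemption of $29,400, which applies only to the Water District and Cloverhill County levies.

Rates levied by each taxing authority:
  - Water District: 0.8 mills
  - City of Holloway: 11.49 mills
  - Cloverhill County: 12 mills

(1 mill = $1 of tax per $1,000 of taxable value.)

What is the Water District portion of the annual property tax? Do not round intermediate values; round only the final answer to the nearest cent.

$125.78

Assessed value = $434,000 × 0.43 = $186,620
Water District taxable value = $186,620 − $29,400 = $157,220
Water District levy = $157,220 × 0.0008 = $125.776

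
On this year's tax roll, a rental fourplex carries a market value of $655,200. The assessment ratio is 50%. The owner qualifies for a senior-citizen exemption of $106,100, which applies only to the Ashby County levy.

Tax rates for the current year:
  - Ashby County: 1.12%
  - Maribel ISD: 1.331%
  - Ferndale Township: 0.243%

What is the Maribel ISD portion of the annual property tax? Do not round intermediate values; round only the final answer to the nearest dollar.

$4,360

Assessed value = $655,200 × 0.5 = $327,600
Maribel ISD taxable value = $327,600 (exemption does not apply)
Maribel ISD levy = $327,600 × 0.01331 = $4,360.356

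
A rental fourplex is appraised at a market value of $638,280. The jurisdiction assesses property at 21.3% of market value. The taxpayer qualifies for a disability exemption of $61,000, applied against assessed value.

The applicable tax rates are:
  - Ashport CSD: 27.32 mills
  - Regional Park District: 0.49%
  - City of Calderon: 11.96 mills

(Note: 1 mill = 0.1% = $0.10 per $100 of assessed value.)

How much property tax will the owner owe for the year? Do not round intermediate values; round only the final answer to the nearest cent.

Assessed value = $638,280 × 0.213 = $135,953.64
Taxable value = $135,953.64 − $61,000 = $74,953.64
Ashport CSD: $74,953.64 × 0.02732 = $2,047.7334448
Regional Park District: $74,953.64 × 0.0049 = $367.272836
City of Calderon: $74,953.64 × 0.01196 = $896.4455344
Total = $3,311.4518152

$3,311.45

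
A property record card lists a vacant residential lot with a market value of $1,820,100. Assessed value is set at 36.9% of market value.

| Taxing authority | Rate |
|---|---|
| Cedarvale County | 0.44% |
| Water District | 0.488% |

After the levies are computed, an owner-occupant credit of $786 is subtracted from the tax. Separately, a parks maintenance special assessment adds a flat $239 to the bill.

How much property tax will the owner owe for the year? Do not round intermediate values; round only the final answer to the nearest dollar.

$5,686

Assessed value = $1,820,100 × 0.369 = $671,616.9
Cedarvale County: $671,616.9 × 0.0044 = $2,955.11436
Water District: $671,616.9 × 0.00488 = $3,277.490472
Levies subtotal = $6,232.604832
After credit = $6,232.604832 − $786 = $5,446.604832
Total = $5,446.604832 + $239 = $5,685.604832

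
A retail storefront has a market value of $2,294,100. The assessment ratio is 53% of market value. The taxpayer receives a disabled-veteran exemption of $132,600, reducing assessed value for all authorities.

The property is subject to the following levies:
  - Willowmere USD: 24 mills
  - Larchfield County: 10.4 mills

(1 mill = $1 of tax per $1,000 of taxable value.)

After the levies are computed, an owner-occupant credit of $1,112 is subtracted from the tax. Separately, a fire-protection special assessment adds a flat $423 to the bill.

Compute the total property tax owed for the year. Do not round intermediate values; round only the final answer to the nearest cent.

$36,575.59

Assessed value = $2,294,100 × 0.53 = $1,215,873
Taxable value = $1,215,873 − $132,600 = $1,083,273
Willowmere USD: $1,083,273 × 0.024 = $25,998.552
Larchfield County: $1,083,273 × 0.0104 = $11,266.0392
Levies subtotal = $37,264.5912
After credit = $37,264.5912 − $1,112 = $36,152.5912
Total = $36,152.5912 + $423 = $36,575.5912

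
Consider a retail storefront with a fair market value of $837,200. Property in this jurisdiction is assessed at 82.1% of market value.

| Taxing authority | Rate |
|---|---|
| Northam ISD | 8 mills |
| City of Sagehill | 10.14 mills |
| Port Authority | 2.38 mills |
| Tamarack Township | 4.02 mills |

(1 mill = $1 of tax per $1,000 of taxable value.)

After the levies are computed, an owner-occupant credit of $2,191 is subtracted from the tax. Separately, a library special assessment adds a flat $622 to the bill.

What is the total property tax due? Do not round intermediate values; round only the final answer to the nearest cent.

$15,298.35

Assessed value = $837,200 × 0.821 = $687,341.2
Northam ISD: $687,341.2 × 0.008 = $5,498.7296
City of Sagehill: $687,341.2 × 0.01014 = $6,969.639768
Port Authority: $687,341.2 × 0.00238 = $1,635.872056
Tamarack Township: $687,341.2 × 0.00402 = $2,763.111624
Levies subtotal = $16,867.353048
After credit = $16,867.353048 − $2,191 = $14,676.353048
Total = $14,676.353048 + $622 = $15,298.353048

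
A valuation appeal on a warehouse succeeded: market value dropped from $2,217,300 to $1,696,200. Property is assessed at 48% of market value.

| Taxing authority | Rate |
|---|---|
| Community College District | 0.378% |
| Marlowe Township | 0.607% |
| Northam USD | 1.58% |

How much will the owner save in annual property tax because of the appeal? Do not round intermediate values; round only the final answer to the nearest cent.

Old assessed value = $2,217,300 × 0.48 = $1,064,304
New assessed value = $1,696,200 × 0.48 = $814,176
Combined rate = 0.00378 + 0.00607 + 0.0158 = 0.02565
Old tax = $1,064,304 × 0.02565 = $27,299.3976
New tax = $814,176 × 0.02565 = $20,883.6144
Reduction = $27,299.3976 − $20,883.6144 = $6,415.7832

$6,415.78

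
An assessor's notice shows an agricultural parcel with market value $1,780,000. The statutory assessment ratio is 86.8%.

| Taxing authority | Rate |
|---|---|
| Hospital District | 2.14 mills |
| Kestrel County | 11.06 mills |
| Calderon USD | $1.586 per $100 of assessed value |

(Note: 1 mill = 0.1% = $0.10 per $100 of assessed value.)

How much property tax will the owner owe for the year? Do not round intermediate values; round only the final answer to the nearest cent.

$44,898.86

Assessed value = $1,780,000 × 0.868 = $1,545,040
Hospital District: $1,545,040 × 0.00214 = $3,306.3856
Kestrel County: $1,545,040 × 0.01106 = $17,088.1424
Calderon USD: $1,545,040 × 0.01586 = $24,504.3344
Total = $44,898.8624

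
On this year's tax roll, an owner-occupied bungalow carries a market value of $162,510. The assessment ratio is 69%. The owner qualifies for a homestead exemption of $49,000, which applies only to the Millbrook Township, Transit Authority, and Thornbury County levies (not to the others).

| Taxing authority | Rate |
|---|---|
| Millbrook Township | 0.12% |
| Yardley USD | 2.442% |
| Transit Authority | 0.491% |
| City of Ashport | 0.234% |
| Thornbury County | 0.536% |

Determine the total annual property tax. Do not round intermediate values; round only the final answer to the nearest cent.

Assessed value = $162,510 × 0.69 = $112,131.9
Millbrook Township: ($112,131.9 − $49,000) × 0.0012 = $63,131.9 × 0.0012 = $75.75828
Yardley USD: $112,131.9 × 0.02442 = $2,738.260998
Transit Authority: ($112,131.9 − $49,000) × 0.00491 = $63,131.9 × 0.00491 = $309.977629
City of Ashport: $112,131.9 × 0.00234 = $262.388646
Thornbury County: ($112,131.9 − $49,000) × 0.00536 = $63,131.9 × 0.00536 = $338.386984
Total = $3,724.772537

$3,724.77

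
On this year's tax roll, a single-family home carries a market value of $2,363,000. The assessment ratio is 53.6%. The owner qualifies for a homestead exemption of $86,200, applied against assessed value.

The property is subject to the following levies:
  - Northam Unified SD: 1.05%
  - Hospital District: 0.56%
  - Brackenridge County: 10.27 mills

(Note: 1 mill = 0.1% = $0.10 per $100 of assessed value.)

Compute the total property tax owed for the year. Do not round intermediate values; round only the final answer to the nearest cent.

$31,126.30

Assessed value = $2,363,000 × 0.536 = $1,266,568
Taxable value = $1,266,568 − $86,200 = $1,180,368
Northam Unified SD: $1,180,368 × 0.0105 = $12,393.864
Hospital District: $1,180,368 × 0.0056 = $6,610.0608
Brackenridge County: $1,180,368 × 0.01027 = $12,122.37936
Total = $31,126.30416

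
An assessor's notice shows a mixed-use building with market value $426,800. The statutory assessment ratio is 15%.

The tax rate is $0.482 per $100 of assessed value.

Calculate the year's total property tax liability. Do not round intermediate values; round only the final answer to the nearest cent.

Assessed value = $426,800 × 0.15 = $64,020
Tax = $64,020 × 0.00482 = $308.5764

$308.58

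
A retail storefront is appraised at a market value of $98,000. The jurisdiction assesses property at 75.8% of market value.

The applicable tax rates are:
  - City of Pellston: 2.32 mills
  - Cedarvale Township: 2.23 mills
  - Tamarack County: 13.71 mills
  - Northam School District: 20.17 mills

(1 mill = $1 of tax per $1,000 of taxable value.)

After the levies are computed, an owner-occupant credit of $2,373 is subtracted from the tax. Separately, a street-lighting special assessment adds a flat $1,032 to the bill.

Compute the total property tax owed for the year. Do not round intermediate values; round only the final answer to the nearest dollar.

Assessed value = $98,000 × 0.758 = $74,284
City of Pellston: $74,284 × 0.00232 = $172.33888
Cedarvale Township: $74,284 × 0.00223 = $165.65332
Tamarack County: $74,284 × 0.01371 = $1,018.43364
Northam School District: $74,284 × 0.02017 = $1,498.30828
Levies subtotal = $2,854.73412
After credit = $2,854.73412 − $2,373 = $481.73412
Total = $481.73412 + $1,032 = $1,513.73412

$1,514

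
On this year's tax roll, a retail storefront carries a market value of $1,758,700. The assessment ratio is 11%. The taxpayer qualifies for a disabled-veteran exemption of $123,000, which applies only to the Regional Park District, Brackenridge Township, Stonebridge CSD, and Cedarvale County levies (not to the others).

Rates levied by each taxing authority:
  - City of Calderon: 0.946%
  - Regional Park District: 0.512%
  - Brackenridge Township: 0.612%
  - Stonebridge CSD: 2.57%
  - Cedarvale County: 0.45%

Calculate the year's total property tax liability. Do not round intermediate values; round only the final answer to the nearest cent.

$4,749.84

Assessed value = $1,758,700 × 0.11 = $193,457
City of Calderon: $193,457 × 0.00946 = $1,830.10322
Regional Park District: ($193,457 − $123,000) × 0.00512 = $70,457 × 0.00512 = $360.73984
Brackenridge Township: ($193,457 − $123,000) × 0.00612 = $70,457 × 0.00612 = $431.19684
Stonebridge CSD: ($193,457 − $123,000) × 0.0257 = $70,457 × 0.0257 = $1,810.7449
Cedarvale County: ($193,457 − $123,000) × 0.0045 = $70,457 × 0.0045 = $317.0565
Total = $4,749.8413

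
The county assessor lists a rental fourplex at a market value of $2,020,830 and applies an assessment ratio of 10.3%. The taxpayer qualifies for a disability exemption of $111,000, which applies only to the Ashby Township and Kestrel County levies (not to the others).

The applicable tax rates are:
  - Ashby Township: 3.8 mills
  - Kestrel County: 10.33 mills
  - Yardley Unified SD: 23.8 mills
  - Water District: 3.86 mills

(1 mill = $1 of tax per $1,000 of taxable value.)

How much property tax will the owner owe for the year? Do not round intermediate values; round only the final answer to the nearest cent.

$7,129.97

Assessed value = $2,020,830 × 0.103 = $208,145.49
Ashby Township: ($208,145.49 − $111,000) × 0.0038 = $97,145.49 × 0.0038 = $369.152862
Kestrel County: ($208,145.49 − $111,000) × 0.01033 = $97,145.49 × 0.01033 = $1,003.5129117
Yardley Unified SD: $208,145.49 × 0.0238 = $4,953.862662
Water District: $208,145.49 × 0.00386 = $803.4415914
Total = $7,129.9700271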